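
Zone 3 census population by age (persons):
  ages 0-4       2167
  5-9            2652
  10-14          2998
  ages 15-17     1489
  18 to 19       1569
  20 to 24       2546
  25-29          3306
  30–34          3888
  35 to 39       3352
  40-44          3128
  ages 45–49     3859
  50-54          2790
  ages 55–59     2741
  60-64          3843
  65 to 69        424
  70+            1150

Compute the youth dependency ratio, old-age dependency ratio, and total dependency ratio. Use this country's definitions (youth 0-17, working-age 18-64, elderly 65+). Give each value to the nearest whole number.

Youth dependency ratio: 30
Old-age dependency ratio: 5
Total dependency ratio: 35

0–17: 2167 + 2652 + 2998 + 1489 = 9306
18–64: 1569 + 2546 + 3306 + 3888 + 3352 + 3128 + 3859 + 2790 + 2741 + 3843 = 31022
65+: 424 + 1150 = 1574
Youth dependency ratio = 9306 / 31022 × 100 = 30
Old-age dependency ratio = 1574 / 31022 × 100 = 5
Total dependency ratio = (9306 + 1574) / 31022 × 100 = 10880 / 31022 × 100 = 35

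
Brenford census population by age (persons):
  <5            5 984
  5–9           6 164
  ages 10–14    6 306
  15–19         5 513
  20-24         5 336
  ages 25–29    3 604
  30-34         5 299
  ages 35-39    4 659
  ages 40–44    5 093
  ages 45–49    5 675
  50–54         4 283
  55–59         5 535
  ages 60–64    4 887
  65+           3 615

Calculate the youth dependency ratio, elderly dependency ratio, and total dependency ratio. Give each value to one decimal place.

0–14: 5 984 + 6 164 + 6 306 = 18 454
15–64: 5 513 + 5 336 + 3 604 + 5 299 + 4 659 + 5 093 + 5 675 + 4 283 + 5 535 + 4 887 = 49 884
65+: 3 615
Youth dependency ratio = 18 454 / 49 884 × 100 = 37.0
Old-age dependency ratio = 3 615 / 49 884 × 100 = 7.2
Total dependency ratio = (18 454 + 3 615) / 49 884 × 100 = 22 069 / 49 884 × 100 = 44.2

Youth dependency ratio: 37.0
Old-age dependency ratio: 7.2
Total dependency ratio: 44.2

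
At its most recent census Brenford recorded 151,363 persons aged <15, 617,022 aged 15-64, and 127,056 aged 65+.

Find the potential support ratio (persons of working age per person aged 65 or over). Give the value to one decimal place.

Potential support ratio = 617,022 / 127,056 = 4.9

Potential support ratio: 4.9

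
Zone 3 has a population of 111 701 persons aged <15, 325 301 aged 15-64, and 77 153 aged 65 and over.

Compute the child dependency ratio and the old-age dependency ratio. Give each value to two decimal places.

Youth dependency ratio: 34.34
Old-age dependency ratio: 23.72

Youth dependency ratio = 111 701 / 325 301 × 100 = 34.34
Old-age dependency ratio = 77 153 / 325 301 × 100 = 23.72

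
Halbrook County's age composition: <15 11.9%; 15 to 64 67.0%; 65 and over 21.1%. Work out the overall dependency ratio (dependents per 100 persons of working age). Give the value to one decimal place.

Total dependency ratio: 49.3

Total dependency ratio = (11.9 + 21.1) / 67.0 × 100 = 33.0 / 67.0 × 100 = 49.3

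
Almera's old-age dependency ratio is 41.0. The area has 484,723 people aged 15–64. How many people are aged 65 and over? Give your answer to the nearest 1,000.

Old-age dependency ratio = elderly / working-age × 100
41.0 = E / 484,723 × 100
⇒ 199,000

Aged 65 and over: 199,000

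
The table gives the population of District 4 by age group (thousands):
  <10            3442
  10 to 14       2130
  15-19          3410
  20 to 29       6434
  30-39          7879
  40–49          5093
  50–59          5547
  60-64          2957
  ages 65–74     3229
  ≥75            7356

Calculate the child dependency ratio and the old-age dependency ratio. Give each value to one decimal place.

Youth dependency ratio: 17.8
Old-age dependency ratio: 33.8

0–14: 3442 + 2130 = 5572
15–64: 3410 + 6434 + 7879 + 5093 + 5547 + 2957 = 31320
65+: 3229 + 7356 = 10585
Youth dependency ratio = 5572 / 31320 × 100 = 17.8
Old-age dependency ratio = 10585 / 31320 × 100 = 33.8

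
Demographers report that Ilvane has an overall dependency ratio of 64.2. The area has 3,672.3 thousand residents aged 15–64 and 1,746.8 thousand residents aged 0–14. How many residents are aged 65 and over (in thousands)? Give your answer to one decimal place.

Total dependency ratio = (youth + elderly) / working-age × 100
64.2 = (1,746.8 + E) / 3,672.3 × 100
⇒ 610.8

Aged 65 and over: 610.8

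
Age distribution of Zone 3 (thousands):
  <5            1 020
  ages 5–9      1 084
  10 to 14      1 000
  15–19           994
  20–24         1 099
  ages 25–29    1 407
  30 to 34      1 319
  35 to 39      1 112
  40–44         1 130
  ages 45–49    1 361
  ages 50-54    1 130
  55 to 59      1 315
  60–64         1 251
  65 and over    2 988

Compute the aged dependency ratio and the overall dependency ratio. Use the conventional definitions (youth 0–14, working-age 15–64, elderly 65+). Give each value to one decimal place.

0–14: 1 020 + 1 084 + 1 000 = 3 104
15–64: 994 + 1 099 + 1 407 + 1 319 + 1 112 + 1 130 + 1 361 + 1 130 + 1 315 + 1 251 = 12 118
65+: 2 988
Old-age dependency ratio = 2 988 / 12 118 × 100 = 24.7
Total dependency ratio = (3 104 + 2 988) / 12 118 × 100 = 6 092 / 12 118 × 100 = 50.3

Old-age dependency ratio: 24.7
Total dependency ratio: 50.3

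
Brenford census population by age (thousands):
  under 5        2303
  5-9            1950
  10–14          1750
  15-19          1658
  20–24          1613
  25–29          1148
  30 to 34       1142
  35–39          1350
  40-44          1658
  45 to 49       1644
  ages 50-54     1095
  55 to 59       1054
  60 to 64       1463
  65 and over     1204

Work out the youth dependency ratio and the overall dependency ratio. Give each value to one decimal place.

Youth dependency ratio: 43.4
Total dependency ratio: 52.1

0–14: 2303 + 1950 + 1750 = 6003
15–64: 1658 + 1613 + 1148 + 1142 + 1350 + 1658 + 1644 + 1095 + 1054 + 1463 = 13825
65+: 1204
Youth dependency ratio = 6003 / 13825 × 100 = 43.4
Total dependency ratio = (6003 + 1204) / 13825 × 100 = 7207 / 13825 × 100 = 52.1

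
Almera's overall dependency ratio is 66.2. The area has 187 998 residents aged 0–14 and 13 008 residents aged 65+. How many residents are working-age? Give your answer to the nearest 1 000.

Total dependency ratio = (youth + elderly) / working-age × 100
66.2 = (187 998 + 13 008) / W × 100
⇒ 304 000

Working-age: 304 000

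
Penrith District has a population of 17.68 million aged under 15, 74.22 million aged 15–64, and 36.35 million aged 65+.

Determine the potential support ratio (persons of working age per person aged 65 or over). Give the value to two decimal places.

Potential support ratio: 2.04

Potential support ratio = 74.22 / 36.35 = 2.04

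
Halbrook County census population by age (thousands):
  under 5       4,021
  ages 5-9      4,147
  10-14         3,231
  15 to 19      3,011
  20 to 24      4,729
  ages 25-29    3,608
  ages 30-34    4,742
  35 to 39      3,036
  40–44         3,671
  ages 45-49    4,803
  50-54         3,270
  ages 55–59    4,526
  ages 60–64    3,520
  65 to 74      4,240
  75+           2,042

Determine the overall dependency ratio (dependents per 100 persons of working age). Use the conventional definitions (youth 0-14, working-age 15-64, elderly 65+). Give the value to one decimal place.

0–14: 4,021 + 4,147 + 3,231 = 11,399
15–64: 3,011 + 4,729 + 3,608 + 4,742 + 3,036 + 3,671 + 4,803 + 3,270 + 4,526 + 3,520 = 38,916
65+: 4,240 + 2,042 = 6,282
Total dependency ratio = (11,399 + 6,282) / 38,916 × 100 = 17,681 / 38,916 × 100 = 45.4

Total dependency ratio: 45.4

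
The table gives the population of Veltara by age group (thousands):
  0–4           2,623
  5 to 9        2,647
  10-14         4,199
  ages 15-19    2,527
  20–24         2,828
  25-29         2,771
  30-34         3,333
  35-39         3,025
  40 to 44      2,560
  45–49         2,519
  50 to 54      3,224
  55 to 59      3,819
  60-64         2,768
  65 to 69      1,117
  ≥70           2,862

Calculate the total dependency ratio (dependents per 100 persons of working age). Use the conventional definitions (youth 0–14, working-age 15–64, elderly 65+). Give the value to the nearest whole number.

0–14: 2,623 + 2,647 + 4,199 = 9,469
15–64: 2,527 + 2,828 + 2,771 + 3,333 + 3,025 + 2,560 + 2,519 + 3,224 + 3,819 + 2,768 = 29,374
65+: 1,117 + 2,862 = 3,979
Total dependency ratio = (9,469 + 3,979) / 29,374 × 100 = 13,448 / 29,374 × 100 = 46

Total dependency ratio: 46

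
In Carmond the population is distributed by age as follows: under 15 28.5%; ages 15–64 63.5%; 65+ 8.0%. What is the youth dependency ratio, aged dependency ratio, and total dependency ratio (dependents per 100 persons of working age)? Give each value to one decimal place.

Youth dependency ratio = 28.5 / 63.5 × 100 = 44.9
Old-age dependency ratio = 8.0 / 63.5 × 100 = 12.6
Total dependency ratio = (28.5 + 8.0) / 63.5 × 100 = 36.5 / 63.5 × 100 = 57.5

Youth dependency ratio: 44.9
Old-age dependency ratio: 12.6
Total dependency ratio: 57.5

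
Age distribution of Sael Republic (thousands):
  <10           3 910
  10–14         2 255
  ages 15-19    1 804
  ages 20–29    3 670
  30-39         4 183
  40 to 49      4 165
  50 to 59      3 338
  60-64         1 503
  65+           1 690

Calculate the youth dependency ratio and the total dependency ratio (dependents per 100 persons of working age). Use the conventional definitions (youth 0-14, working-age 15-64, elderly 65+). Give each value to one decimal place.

Youth dependency ratio: 33.0
Total dependency ratio: 42.1

0–14: 3 910 + 2 255 = 6 165
15–64: 1 804 + 3 670 + 4 183 + 4 165 + 3 338 + 1 503 = 18 663
65+: 1 690
Youth dependency ratio = 6 165 / 18 663 × 100 = 33.0
Total dependency ratio = (6 165 + 1 690) / 18 663 × 100 = 7 855 / 18 663 × 100 = 42.1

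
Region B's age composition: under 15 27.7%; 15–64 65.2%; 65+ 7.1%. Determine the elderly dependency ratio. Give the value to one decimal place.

Old-age dependency ratio: 10.9

Old-age dependency ratio = 7.1 / 65.2 × 100 = 10.9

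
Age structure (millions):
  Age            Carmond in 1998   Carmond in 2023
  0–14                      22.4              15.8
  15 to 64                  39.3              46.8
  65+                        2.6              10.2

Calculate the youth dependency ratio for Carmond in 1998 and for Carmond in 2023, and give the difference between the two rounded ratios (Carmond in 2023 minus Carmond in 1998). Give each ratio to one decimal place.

Carmond in 1998: 57.0
Carmond in 2023: 33.8
Difference: -23.2

Carmond in 1998: 22.4 / 39.3 × 100 = 57.0
Carmond in 2023: 15.8 / 46.8 × 100 = 33.8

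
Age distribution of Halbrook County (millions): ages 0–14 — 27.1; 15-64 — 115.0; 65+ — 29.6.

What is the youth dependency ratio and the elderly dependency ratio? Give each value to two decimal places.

Youth dependency ratio = 27.1 / 115.0 × 100 = 23.57
Old-age dependency ratio = 29.6 / 115.0 × 100 = 25.74

Youth dependency ratio: 23.57
Old-age dependency ratio: 25.74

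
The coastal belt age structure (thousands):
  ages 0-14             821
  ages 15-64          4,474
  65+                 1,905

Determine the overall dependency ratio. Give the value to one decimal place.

Total dependency ratio = (821 + 1,905) / 4,474 × 100 = 2,726 / 4,474 × 100 = 60.9

Total dependency ratio: 60.9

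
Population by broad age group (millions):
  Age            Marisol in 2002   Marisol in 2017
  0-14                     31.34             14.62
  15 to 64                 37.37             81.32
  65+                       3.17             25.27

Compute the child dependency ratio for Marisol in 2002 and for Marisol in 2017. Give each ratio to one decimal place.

Marisol in 2002: 83.9
Marisol in 2017: 18.0

Marisol in 2002: 31.34 / 37.37 × 100 = 83.9
Marisol in 2017: 14.62 / 81.32 × 100 = 18.0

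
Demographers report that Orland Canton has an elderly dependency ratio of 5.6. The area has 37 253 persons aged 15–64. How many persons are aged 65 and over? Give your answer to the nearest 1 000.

Old-age dependency ratio = elderly / working-age × 100
5.6 = E / 37 253 × 100
⇒ 2 000

Aged 65 and over: 2 000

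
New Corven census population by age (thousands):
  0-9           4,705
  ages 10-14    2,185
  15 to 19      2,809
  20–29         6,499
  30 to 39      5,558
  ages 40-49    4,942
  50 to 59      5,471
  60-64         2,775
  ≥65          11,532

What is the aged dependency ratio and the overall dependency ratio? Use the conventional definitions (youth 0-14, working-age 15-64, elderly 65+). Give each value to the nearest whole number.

0–14: 4,705 + 2,185 = 6,890
15–64: 2,809 + 6,499 + 5,558 + 4,942 + 5,471 + 2,775 = 28,054
65+: 11,532
Old-age dependency ratio = 11,532 / 28,054 × 100 = 41
Total dependency ratio = (6,890 + 11,532) / 28,054 × 100 = 18,422 / 28,054 × 100 = 66

Old-age dependency ratio: 41
Total dependency ratio: 66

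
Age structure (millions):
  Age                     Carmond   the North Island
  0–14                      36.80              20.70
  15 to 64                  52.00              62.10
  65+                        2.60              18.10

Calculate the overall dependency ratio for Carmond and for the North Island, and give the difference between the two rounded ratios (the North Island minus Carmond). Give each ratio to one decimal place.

Carmond: 75.8
the North Island: 62.5
Difference: -13.3

Carmond: (36.80 + 2.60) / 52.00 × 100 = 39.40 / 52.00 × 100 = 75.8
the North Island: (20.70 + 18.10) / 62.10 × 100 = 38.80 / 62.10 × 100 = 62.5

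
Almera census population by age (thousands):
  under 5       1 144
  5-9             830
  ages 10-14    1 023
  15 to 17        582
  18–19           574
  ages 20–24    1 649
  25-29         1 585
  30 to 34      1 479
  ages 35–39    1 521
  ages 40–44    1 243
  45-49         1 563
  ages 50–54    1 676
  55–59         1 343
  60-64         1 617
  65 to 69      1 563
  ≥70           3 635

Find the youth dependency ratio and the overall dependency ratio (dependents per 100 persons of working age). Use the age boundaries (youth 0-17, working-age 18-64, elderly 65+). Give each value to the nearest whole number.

Youth dependency ratio: 25
Total dependency ratio: 62

0–17: 1 144 + 830 + 1 023 + 582 = 3 579
18–64: 574 + 1 649 + 1 585 + 1 479 + 1 521 + 1 243 + 1 563 + 1 676 + 1 343 + 1 617 = 14 250
65+: 1 563 + 3 635 = 5 198
Youth dependency ratio = 3 579 / 14 250 × 100 = 25
Total dependency ratio = (3 579 + 5 198) / 14 250 × 100 = 8 777 / 14 250 × 100 = 62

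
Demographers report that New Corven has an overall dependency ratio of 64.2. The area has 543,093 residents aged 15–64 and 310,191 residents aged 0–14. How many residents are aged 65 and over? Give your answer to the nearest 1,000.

Aged 65 and over: 38,000

Total dependency ratio = (youth + elderly) / working-age × 100
64.2 = (310,191 + E) / 543,093 × 100
⇒ 38,000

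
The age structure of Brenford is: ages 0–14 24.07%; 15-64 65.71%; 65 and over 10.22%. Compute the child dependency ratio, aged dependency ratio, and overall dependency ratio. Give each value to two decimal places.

Youth dependency ratio: 36.63
Old-age dependency ratio: 15.55
Total dependency ratio: 52.18

Youth dependency ratio = 24.07 / 65.71 × 100 = 36.63
Old-age dependency ratio = 10.22 / 65.71 × 100 = 15.55
Total dependency ratio = (24.07 + 10.22) / 65.71 × 100 = 34.29 / 65.71 × 100 = 52.18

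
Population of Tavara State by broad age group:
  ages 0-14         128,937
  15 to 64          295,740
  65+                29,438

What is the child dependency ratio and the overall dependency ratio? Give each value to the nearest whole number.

Youth dependency ratio = 128,937 / 295,740 × 100 = 44
Total dependency ratio = (128,937 + 29,438) / 295,740 × 100 = 158,375 / 295,740 × 100 = 54

Youth dependency ratio: 44
Total dependency ratio: 54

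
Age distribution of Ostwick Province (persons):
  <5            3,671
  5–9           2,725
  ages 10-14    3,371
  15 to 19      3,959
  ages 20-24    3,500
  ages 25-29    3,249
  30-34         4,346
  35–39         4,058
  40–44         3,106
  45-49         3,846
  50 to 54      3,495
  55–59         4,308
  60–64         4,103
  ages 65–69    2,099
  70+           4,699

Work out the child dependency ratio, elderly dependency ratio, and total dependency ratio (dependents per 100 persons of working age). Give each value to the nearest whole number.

Youth dependency ratio: 26
Old-age dependency ratio: 18
Total dependency ratio: 44

0–14: 3,671 + 2,725 + 3,371 = 9,767
15–64: 3,959 + 3,500 + 3,249 + 4,346 + 4,058 + 3,106 + 3,846 + 3,495 + 4,308 + 4,103 = 37,970
65+: 2,099 + 4,699 = 6,798
Youth dependency ratio = 9,767 / 37,970 × 100 = 26
Old-age dependency ratio = 6,798 / 37,970 × 100 = 18
Total dependency ratio = (9,767 + 6,798) / 37,970 × 100 = 16,565 / 37,970 × 100 = 44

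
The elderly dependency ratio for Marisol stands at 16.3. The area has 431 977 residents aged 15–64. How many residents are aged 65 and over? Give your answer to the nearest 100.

Aged 65 and over: 70 400

Old-age dependency ratio = elderly / working-age × 100
16.3 = E / 431 977 × 100
⇒ 70 400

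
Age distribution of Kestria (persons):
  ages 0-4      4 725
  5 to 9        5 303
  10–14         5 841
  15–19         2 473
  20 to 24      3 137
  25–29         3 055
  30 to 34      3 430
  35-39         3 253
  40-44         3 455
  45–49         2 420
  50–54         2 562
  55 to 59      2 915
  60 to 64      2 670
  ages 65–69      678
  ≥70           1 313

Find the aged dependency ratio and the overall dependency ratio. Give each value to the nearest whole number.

0–14: 4 725 + 5 303 + 5 841 = 15 869
15–64: 2 473 + 3 137 + 3 055 + 3 430 + 3 253 + 3 455 + 2 420 + 2 562 + 2 915 + 2 670 = 29 370
65+: 678 + 1 313 = 1 991
Old-age dependency ratio = 1 991 / 29 370 × 100 = 7
Total dependency ratio = (15 869 + 1 991) / 29 370 × 100 = 17 860 / 29 370 × 100 = 61

Old-age dependency ratio: 7
Total dependency ratio: 61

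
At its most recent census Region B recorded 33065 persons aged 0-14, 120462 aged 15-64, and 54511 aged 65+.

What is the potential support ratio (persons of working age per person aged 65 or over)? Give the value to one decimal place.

Potential support ratio: 2.2

Potential support ratio = 120462 / 54511 = 2.2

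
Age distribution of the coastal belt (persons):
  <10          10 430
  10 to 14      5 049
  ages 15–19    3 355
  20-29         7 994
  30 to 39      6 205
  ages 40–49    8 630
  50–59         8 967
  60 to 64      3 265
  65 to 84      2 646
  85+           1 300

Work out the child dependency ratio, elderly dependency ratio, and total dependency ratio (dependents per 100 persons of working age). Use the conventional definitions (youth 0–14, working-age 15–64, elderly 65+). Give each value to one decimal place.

Youth dependency ratio: 40.3
Old-age dependency ratio: 10.3
Total dependency ratio: 50.6

0–14: 10 430 + 5 049 = 15 479
15–64: 3 355 + 7 994 + 6 205 + 8 630 + 8 967 + 3 265 = 38 416
65+: 2 646 + 1 300 = 3 946
Youth dependency ratio = 15 479 / 38 416 × 100 = 40.3
Old-age dependency ratio = 3 946 / 38 416 × 100 = 10.3
Total dependency ratio = (15 479 + 3 946) / 38 416 × 100 = 19 425 / 38 416 × 100 = 50.6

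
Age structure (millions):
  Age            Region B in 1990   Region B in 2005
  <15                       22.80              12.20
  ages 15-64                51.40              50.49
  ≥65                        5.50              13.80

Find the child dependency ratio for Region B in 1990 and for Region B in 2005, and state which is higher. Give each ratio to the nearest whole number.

Region B in 1990: 22.80 / 51.40 × 100 = 44
Region B in 2005: 12.20 / 50.49 × 100 = 24

Region B in 1990: 44
Region B in 2005: 24
Higher: Region B in 1990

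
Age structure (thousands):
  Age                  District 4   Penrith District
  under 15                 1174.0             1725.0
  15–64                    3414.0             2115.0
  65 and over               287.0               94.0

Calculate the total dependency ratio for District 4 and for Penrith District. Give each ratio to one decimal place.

District 4: (1174.0 + 287.0) / 3414.0 × 100 = 1461.0 / 3414.0 × 100 = 42.8
Penrith District: (1725.0 + 94.0) / 2115.0 × 100 = 1819.0 / 2115.0 × 100 = 86.0

District 4: 42.8
Penrith District: 86.0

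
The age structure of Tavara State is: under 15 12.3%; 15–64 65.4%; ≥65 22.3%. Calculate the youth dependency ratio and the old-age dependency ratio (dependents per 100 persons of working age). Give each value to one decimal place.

Youth dependency ratio: 18.8
Old-age dependency ratio: 34.1

Youth dependency ratio = 12.3 / 65.4 × 100 = 18.8
Old-age dependency ratio = 22.3 / 65.4 × 100 = 34.1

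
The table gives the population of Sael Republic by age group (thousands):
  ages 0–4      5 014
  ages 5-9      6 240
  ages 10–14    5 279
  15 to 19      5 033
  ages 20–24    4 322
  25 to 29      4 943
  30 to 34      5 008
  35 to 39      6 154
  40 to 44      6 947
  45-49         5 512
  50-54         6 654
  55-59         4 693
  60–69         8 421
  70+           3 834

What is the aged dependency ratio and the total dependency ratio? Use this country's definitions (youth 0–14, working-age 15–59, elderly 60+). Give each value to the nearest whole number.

Old-age dependency ratio: 25
Total dependency ratio: 58

0–14: 5 014 + 6 240 + 5 279 = 16 533
15–59: 5 033 + 4 322 + 4 943 + 5 008 + 6 154 + 6 947 + 5 512 + 6 654 + 4 693 = 49 266
60+: 8 421 + 3 834 = 12 255
Old-age dependency ratio = 12 255 / 49 266 × 100 = 25
Total dependency ratio = (16 533 + 12 255) / 49 266 × 100 = 28 788 / 49 266 × 100 = 58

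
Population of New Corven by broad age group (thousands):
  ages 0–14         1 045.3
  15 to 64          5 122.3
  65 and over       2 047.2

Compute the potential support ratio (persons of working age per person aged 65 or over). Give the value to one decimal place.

Potential support ratio = 5 122.3 / 2 047.2 = 2.5

Potential support ratio: 2.5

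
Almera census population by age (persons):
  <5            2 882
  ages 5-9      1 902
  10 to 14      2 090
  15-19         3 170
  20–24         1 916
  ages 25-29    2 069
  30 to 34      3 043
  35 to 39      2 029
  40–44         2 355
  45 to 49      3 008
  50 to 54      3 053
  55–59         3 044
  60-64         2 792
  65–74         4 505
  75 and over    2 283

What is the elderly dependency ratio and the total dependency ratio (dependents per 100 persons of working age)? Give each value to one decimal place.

Old-age dependency ratio: 25.6
Total dependency ratio: 51.6

0–14: 2 882 + 1 902 + 2 090 = 6 874
15–64: 3 170 + 1 916 + 2 069 + 3 043 + 2 029 + 2 355 + 3 008 + 3 053 + 3 044 + 2 792 = 26 479
65+: 4 505 + 2 283 = 6 788
Old-age dependency ratio = 6 788 / 26 479 × 100 = 25.6
Total dependency ratio = (6 874 + 6 788) / 26 479 × 100 = 13 662 / 26 479 × 100 = 51.6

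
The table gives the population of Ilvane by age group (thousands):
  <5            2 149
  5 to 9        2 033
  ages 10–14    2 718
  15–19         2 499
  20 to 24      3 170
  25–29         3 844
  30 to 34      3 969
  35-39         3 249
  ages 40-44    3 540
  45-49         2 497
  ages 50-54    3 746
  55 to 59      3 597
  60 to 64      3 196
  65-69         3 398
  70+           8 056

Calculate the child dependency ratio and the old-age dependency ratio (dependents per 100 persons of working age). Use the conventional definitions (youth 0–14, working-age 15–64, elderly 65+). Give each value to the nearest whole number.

0–14: 2 149 + 2 033 + 2 718 = 6 900
15–64: 2 499 + 3 170 + 3 844 + 3 969 + 3 249 + 3 540 + 2 497 + 3 746 + 3 597 + 3 196 = 33 307
65+: 3 398 + 8 056 = 11 454
Youth dependency ratio = 6 900 / 33 307 × 100 = 21
Old-age dependency ratio = 11 454 / 33 307 × 100 = 34

Youth dependency ratio: 21
Old-age dependency ratio: 34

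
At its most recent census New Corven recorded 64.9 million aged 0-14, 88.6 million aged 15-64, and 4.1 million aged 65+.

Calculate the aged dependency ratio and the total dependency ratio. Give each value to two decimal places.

Old-age dependency ratio = 4.1 / 88.6 × 100 = 4.63
Total dependency ratio = (64.9 + 4.1) / 88.6 × 100 = 69.0 / 88.6 × 100 = 77.88

Old-age dependency ratio: 4.63
Total dependency ratio: 77.88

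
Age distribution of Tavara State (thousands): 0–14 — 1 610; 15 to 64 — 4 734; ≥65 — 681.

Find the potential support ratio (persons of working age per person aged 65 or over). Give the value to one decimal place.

Potential support ratio = 4 734 / 681 = 7.0

Potential support ratio: 7.0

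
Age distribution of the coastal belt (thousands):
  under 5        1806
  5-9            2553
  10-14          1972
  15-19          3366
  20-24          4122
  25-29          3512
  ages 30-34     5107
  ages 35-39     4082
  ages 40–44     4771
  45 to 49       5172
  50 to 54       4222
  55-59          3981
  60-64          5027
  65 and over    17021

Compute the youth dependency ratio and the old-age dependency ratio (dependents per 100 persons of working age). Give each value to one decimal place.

Youth dependency ratio: 14.6
Old-age dependency ratio: 39.3

0–14: 1806 + 2553 + 1972 = 6331
15–64: 3366 + 4122 + 3512 + 5107 + 4082 + 4771 + 5172 + 4222 + 3981 + 5027 = 43362
65+: 17021
Youth dependency ratio = 6331 / 43362 × 100 = 14.6
Old-age dependency ratio = 17021 / 43362 × 100 = 39.3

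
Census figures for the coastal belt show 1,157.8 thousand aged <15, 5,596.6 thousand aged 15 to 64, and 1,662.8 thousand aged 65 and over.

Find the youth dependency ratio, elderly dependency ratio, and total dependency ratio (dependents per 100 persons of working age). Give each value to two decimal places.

Youth dependency ratio = 1,157.8 / 5,596.6 × 100 = 20.69
Old-age dependency ratio = 1,662.8 / 5,596.6 × 100 = 29.71
Total dependency ratio = (1,157.8 + 1,662.8) / 5,596.6 × 100 = 2,820.6 / 5,596.6 × 100 = 50.40

Youth dependency ratio: 20.69
Old-age dependency ratio: 29.71
Total dependency ratio: 50.40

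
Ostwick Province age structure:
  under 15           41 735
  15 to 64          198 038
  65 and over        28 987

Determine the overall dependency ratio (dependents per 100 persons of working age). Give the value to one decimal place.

Total dependency ratio = (41 735 + 28 987) / 198 038 × 100 = 70 722 / 198 038 × 100 = 35.7

Total dependency ratio: 35.7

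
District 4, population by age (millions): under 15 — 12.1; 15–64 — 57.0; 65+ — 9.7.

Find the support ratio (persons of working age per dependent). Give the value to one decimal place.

Support ratio = 57.0 / (12.1 + 9.7) = 57.0 / 21.8 = 2.6

Support ratio: 2.6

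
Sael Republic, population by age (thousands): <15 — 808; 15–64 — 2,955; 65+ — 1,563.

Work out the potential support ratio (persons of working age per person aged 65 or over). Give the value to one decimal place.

Potential support ratio: 1.9

Potential support ratio = 2,955 / 1,563 = 1.9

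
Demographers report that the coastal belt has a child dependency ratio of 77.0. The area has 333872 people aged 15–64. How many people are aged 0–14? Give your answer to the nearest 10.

Youth dependency ratio = youth / working-age × 100
77.0 = Y / 333872 × 100
⇒ 257080

Aged 0–14: 257080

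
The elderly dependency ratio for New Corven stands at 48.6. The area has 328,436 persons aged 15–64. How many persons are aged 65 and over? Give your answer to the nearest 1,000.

Old-age dependency ratio = elderly / working-age × 100
48.6 = E / 328,436 × 100
⇒ 160,000

Aged 65 and over: 160,000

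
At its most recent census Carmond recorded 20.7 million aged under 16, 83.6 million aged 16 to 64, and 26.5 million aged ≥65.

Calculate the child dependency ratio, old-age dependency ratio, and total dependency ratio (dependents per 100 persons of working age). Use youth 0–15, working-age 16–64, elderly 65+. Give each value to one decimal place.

Youth dependency ratio: 24.8
Old-age dependency ratio: 31.7
Total dependency ratio: 56.5

Youth dependency ratio = 20.7 / 83.6 × 100 = 24.8
Old-age dependency ratio = 26.5 / 83.6 × 100 = 31.7
Total dependency ratio = (20.7 + 26.5) / 83.6 × 100 = 47.2 / 83.6 × 100 = 56.5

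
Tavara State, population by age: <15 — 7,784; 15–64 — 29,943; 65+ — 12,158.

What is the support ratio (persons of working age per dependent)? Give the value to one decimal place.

Support ratio = 29,943 / (7,784 + 12,158) = 29,943 / 19,942 = 1.5

Support ratio: 1.5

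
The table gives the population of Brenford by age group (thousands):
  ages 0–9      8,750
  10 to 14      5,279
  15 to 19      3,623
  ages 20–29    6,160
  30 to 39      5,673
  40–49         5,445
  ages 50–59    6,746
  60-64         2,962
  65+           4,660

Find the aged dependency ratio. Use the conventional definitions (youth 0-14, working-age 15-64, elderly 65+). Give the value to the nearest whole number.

Old-age dependency ratio: 15

0–14: 8,750 + 5,279 = 14,029
15–64: 3,623 + 6,160 + 5,673 + 5,445 + 6,746 + 2,962 = 30,609
65+: 4,660
Old-age dependency ratio = 4,660 / 30,609 × 100 = 15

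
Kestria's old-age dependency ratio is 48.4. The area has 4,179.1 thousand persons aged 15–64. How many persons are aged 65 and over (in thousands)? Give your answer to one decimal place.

Aged 65 and over: 2,022.7

Old-age dependency ratio = elderly / working-age × 100
48.4 = E / 4,179.1 × 100
⇒ 2,022.7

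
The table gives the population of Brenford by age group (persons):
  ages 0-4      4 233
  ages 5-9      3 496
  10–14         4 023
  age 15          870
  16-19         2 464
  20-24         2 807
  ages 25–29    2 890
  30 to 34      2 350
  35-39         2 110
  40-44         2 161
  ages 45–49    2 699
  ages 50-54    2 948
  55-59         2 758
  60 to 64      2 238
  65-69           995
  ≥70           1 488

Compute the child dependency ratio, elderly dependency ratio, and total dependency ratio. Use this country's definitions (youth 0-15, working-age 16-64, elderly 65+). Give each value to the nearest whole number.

Youth dependency ratio: 50
Old-age dependency ratio: 10
Total dependency ratio: 59

0–15: 4 233 + 3 496 + 4 023 + 870 = 12 622
16–64: 2 464 + 2 807 + 2 890 + 2 350 + 2 110 + 2 161 + 2 699 + 2 948 + 2 758 + 2 238 = 25 425
65+: 995 + 1 488 = 2 483
Youth dependency ratio = 12 622 / 25 425 × 100 = 50
Old-age dependency ratio = 2 483 / 25 425 × 100 = 10
Total dependency ratio = (12 622 + 2 483) / 25 425 × 100 = 15 105 / 25 425 × 100 = 59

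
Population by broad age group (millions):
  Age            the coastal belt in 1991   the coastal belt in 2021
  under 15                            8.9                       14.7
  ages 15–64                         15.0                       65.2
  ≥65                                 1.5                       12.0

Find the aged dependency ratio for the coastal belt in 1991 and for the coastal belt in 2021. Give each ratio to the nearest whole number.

the coastal belt in 1991: 1.5 / 15.0 × 100 = 10
the coastal belt in 2021: 12.0 / 65.2 × 100 = 18

the coastal belt in 1991: 10
the coastal belt in 2021: 18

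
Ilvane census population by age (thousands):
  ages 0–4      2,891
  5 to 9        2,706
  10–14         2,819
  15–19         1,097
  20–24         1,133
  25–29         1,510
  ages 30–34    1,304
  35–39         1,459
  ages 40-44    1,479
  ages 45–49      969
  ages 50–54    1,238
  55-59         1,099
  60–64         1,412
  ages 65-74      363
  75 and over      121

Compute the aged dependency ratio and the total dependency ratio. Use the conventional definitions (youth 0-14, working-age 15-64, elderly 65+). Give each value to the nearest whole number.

0–14: 2,891 + 2,706 + 2,819 = 8,416
15–64: 1,097 + 1,133 + 1,510 + 1,304 + 1,459 + 1,479 + 969 + 1,238 + 1,099 + 1,412 = 12,700
65+: 363 + 121 = 484
Old-age dependency ratio = 484 / 12,700 × 100 = 4
Total dependency ratio = (8,416 + 484) / 12,700 × 100 = 8,900 / 12,700 × 100 = 70

Old-age dependency ratio: 4
Total dependency ratio: 70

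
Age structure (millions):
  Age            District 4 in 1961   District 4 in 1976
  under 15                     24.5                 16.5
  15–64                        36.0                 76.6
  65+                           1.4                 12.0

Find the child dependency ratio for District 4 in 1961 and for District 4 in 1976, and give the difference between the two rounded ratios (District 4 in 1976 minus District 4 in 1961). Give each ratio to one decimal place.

District 4 in 1961: 24.5 / 36.0 × 100 = 68.1
District 4 in 1976: 16.5 / 76.6 × 100 = 21.5

District 4 in 1961: 68.1
District 4 in 1976: 21.5
Difference: -46.6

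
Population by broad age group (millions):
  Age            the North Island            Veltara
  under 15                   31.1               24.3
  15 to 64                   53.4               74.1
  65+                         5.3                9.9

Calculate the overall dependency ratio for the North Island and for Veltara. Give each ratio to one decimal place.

the North Island: 68.2
Veltara: 46.2

the North Island: (31.1 + 5.3) / 53.4 × 100 = 36.4 / 53.4 × 100 = 68.2
Veltara: (24.3 + 9.9) / 74.1 × 100 = 34.2 / 74.1 × 100 = 46.2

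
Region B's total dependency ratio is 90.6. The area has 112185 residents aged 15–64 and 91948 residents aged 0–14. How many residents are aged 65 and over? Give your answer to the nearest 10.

Aged 65 and over: 9690

Total dependency ratio = (youth + elderly) / working-age × 100
90.6 = (91948 + E) / 112185 × 100
⇒ 9690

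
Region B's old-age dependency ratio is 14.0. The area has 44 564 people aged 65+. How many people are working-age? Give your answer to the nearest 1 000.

Working-age: 318 000

Old-age dependency ratio = elderly / working-age × 100
14.0 = 44 564 / W × 100
⇒ 318 000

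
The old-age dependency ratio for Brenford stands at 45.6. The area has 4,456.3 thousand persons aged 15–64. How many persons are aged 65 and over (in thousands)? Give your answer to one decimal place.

Old-age dependency ratio = elderly / working-age × 100
45.6 = E / 4,456.3 × 100
⇒ 2,032.1

Aged 65 and over: 2,032.1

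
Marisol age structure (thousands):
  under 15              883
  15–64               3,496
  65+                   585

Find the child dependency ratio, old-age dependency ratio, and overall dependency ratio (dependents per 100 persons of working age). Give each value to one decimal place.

Youth dependency ratio: 25.3
Old-age dependency ratio: 16.7
Total dependency ratio: 42.0

Youth dependency ratio = 883 / 3,496 × 100 = 25.3
Old-age dependency ratio = 585 / 3,496 × 100 = 16.7
Total dependency ratio = (883 + 585) / 3,496 × 100 = 1,468 / 3,496 × 100 = 42.0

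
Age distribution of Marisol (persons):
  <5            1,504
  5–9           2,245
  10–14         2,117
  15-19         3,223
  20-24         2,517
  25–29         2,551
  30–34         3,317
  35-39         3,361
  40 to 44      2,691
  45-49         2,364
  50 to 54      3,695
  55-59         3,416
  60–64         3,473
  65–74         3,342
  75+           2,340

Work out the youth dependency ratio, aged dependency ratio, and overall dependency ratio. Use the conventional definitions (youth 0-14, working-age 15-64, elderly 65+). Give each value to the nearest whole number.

0–14: 1,504 + 2,245 + 2,117 = 5,866
15–64: 3,223 + 2,517 + 2,551 + 3,317 + 3,361 + 2,691 + 2,364 + 3,695 + 3,416 + 3,473 = 30,608
65+: 3,342 + 2,340 = 5,682
Youth dependency ratio = 5,866 / 30,608 × 100 = 19
Old-age dependency ratio = 5,682 / 30,608 × 100 = 19
Total dependency ratio = (5,866 + 5,682) / 30,608 × 100 = 11,548 / 30,608 × 100 = 38

Youth dependency ratio: 19
Old-age dependency ratio: 19
Total dependency ratio: 38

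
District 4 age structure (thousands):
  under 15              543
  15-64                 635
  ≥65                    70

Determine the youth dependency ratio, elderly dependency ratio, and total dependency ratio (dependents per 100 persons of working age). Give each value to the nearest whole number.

Youth dependency ratio: 86
Old-age dependency ratio: 11
Total dependency ratio: 97

Youth dependency ratio = 543 / 635 × 100 = 86
Old-age dependency ratio = 70 / 635 × 100 = 11
Total dependency ratio = (543 + 70) / 635 × 100 = 613 / 635 × 100 = 97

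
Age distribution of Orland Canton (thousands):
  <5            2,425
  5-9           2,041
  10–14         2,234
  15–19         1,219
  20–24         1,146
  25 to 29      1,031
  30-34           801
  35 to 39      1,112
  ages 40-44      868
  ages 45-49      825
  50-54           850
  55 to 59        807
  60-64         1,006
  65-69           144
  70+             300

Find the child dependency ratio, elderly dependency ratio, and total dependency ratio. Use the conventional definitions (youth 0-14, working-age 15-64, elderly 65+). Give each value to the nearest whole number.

Youth dependency ratio: 69
Old-age dependency ratio: 5
Total dependency ratio: 74

0–14: 2,425 + 2,041 + 2,234 = 6,700
15–64: 1,219 + 1,146 + 1,031 + 801 + 1,112 + 868 + 825 + 850 + 807 + 1,006 = 9,665
65+: 144 + 300 = 444
Youth dependency ratio = 6,700 / 9,665 × 100 = 69
Old-age dependency ratio = 444 / 9,665 × 100 = 5
Total dependency ratio = (6,700 + 444) / 9,665 × 100 = 7,144 / 9,665 × 100 = 74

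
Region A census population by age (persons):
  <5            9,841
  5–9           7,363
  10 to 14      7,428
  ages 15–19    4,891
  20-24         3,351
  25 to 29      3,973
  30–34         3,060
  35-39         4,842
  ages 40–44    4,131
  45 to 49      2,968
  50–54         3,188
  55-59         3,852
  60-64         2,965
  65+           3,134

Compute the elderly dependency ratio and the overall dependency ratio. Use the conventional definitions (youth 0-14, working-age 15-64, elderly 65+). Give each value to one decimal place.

Old-age dependency ratio: 8.4
Total dependency ratio: 74.6

0–14: 9,841 + 7,363 + 7,428 = 24,632
15–64: 4,891 + 3,351 + 3,973 + 3,060 + 4,842 + 4,131 + 2,968 + 3,188 + 3,852 + 2,965 = 37,221
65+: 3,134
Old-age dependency ratio = 3,134 / 37,221 × 100 = 8.4
Total dependency ratio = (24,632 + 3,134) / 37,221 × 100 = 27,766 / 37,221 × 100 = 74.6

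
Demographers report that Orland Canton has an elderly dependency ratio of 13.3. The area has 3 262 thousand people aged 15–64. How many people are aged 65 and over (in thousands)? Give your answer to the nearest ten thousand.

Old-age dependency ratio = elderly / working-age × 100
13.3 = E / 3 262 × 100
⇒ 430

Aged 65 and over: 430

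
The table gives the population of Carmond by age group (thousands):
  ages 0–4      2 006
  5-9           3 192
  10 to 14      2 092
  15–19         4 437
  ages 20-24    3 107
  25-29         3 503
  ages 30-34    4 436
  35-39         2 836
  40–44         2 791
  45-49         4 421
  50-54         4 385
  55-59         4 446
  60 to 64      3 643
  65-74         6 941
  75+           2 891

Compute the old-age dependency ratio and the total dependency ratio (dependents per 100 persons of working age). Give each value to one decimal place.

0–14: 2 006 + 3 192 + 2 092 = 7 290
15–64: 4 437 + 3 107 + 3 503 + 4 436 + 2 836 + 2 791 + 4 421 + 4 385 + 4 446 + 3 643 = 38 005
65+: 6 941 + 2 891 = 9 832
Old-age dependency ratio = 9 832 / 38 005 × 100 = 25.9
Total dependency ratio = (7 290 + 9 832) / 38 005 × 100 = 17 122 / 38 005 × 100 = 45.1

Old-age dependency ratio: 25.9
Total dependency ratio: 45.1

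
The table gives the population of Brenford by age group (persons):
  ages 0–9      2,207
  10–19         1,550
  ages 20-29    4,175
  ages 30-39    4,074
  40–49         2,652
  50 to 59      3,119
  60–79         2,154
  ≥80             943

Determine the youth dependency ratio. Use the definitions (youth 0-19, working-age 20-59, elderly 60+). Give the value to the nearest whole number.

0–19: 2,207 + 1,550 = 3,757
20–59: 4,175 + 4,074 + 2,652 + 3,119 = 14,020
60+: 2,154 + 943 = 3,097
Youth dependency ratio = 3,757 / 14,020 × 100 = 27

Youth dependency ratio: 27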